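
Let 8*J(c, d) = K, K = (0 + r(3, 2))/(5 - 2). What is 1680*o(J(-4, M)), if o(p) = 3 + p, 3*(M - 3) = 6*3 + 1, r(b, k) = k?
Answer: 5180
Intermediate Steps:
M = 28/3 (M = 3 + (6*3 + 1)/3 = 3 + (18 + 1)/3 = 3 + (⅓)*19 = 3 + 19/3 = 28/3 ≈ 9.3333)
K = ⅔ (K = (0 + 2)/(5 - 2) = 2/3 = 2*(⅓) = ⅔ ≈ 0.66667)
J(c, d) = 1/12 (J(c, d) = (⅛)*(⅔) = 1/12)
1680*o(J(-4, M)) = 1680*(3 + 1/12) = 1680*(37/12) = 5180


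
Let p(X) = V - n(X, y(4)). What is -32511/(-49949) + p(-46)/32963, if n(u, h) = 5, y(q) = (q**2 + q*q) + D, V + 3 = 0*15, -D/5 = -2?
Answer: 1071260501/1646468887 ≈ 0.65064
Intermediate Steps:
D = 10 (D = -5*(-2) = 10)
V = -3 (V = -3 + 0*15 = -3 + 0 = -3)
y(q) = 10 + 2*q**2 (y(q) = (q**2 + q*q) + 10 = (q**2 + q**2) + 10 = 2*q**2 + 10 = 10 + 2*q**2)
p(X) = -8 (p(X) = -3 - 1*5 = -3 - 5 = -8)
-32511/(-49949) + p(-46)/32963 = -32511/(-49949) - 8/32963 = -32511*(-1/49949) - 8*1/32963 = 32511/49949 - 8/32963 = 1071260501/1646468887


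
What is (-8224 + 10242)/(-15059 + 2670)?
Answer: -2018/12389 ≈ -0.16289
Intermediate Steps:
(-8224 + 10242)/(-15059 + 2670) = 2018/(-12389) = 2018*(-1/12389) = -2018/12389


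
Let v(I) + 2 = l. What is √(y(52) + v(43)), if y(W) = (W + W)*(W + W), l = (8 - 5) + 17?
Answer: √10834 ≈ 104.09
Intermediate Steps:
l = 20 (l = 3 + 17 = 20)
v(I) = 18 (v(I) = -2 + 20 = 18)
y(W) = 4*W² (y(W) = (2*W)*(2*W) = 4*W²)
√(y(52) + v(43)) = √(4*52² + 18) = √(4*2704 + 18) = √(10816 + 18) = √10834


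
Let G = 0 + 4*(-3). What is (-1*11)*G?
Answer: 132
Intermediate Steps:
G = -12 (G = 0 - 12 = -12)
(-1*11)*G = -1*11*(-12) = -11*(-12) = 132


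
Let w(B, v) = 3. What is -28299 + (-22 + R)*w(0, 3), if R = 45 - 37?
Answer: -28341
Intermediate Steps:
R = 8
-28299 + (-22 + R)*w(0, 3) = -28299 + (-22 + 8)*3 = -28299 - 14*3 = -28299 - 42 = -28341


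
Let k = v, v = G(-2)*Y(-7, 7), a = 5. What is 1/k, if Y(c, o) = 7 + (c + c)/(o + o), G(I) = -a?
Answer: -1/30 ≈ -0.033333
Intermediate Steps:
G(I) = -5 (G(I) = -1*5 = -5)
Y(c, o) = 7 + c/o (Y(c, o) = 7 + (2*c)/((2*o)) = 7 + (2*c)*(1/(2*o)) = 7 + c/o)
v = -30 (v = -5*(7 - 7/7) = -5*(7 - 7*⅐) = -5*(7 - 1) = -5*6 = -30)
k = -30
1/k = 1/(-30) = -1/30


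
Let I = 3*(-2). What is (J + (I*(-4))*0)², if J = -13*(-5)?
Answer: 4225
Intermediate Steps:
I = -6
J = 65
(J + (I*(-4))*0)² = (65 - 6*(-4)*0)² = (65 + 24*0)² = (65 + 0)² = 65² = 4225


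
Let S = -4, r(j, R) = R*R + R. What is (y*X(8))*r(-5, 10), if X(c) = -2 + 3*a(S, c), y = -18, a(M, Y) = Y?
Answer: -43560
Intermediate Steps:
r(j, R) = R + R**2 (r(j, R) = R**2 + R = R + R**2)
X(c) = -2 + 3*c
(y*X(8))*r(-5, 10) = (-18*(-2 + 3*8))*(10*(1 + 10)) = (-18*(-2 + 24))*(10*11) = -18*22*110 = -396*110 = -43560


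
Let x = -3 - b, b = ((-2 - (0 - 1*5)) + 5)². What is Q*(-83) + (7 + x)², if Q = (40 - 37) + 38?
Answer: 197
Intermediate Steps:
b = 64 (b = ((-2 - (0 - 5)) + 5)² = ((-2 - 1*(-5)) + 5)² = ((-2 + 5) + 5)² = (3 + 5)² = 8² = 64)
Q = 41 (Q = 3 + 38 = 41)
x = -67 (x = -3 - 1*64 = -3 - 64 = -67)
Q*(-83) + (7 + x)² = 41*(-83) + (7 - 67)² = -3403 + (-60)² = -3403 + 3600 = 197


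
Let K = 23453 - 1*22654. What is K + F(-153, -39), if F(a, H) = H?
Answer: 760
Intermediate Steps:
K = 799 (K = 23453 - 22654 = 799)
K + F(-153, -39) = 799 - 39 = 760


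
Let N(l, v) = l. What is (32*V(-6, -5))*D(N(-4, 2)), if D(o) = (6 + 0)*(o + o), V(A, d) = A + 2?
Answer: 6144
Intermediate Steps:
V(A, d) = 2 + A
D(o) = 12*o (D(o) = 6*(2*o) = 12*o)
(32*V(-6, -5))*D(N(-4, 2)) = (32*(2 - 6))*(12*(-4)) = (32*(-4))*(-48) = -128*(-48) = 6144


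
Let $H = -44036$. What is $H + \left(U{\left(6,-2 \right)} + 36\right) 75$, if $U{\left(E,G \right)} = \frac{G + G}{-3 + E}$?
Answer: $-41436$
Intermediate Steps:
$U{\left(E,G \right)} = \frac{2 G}{-3 + E}$
$H + \left(U{\left(6,-2 \right)} + 36\right) 75 = -44036 + \left(2 \left(-2\right) \frac{1}{-3 + 6} + 36\right) 75 = -44036 + \left(2 \left(-2\right) \frac{1}{3} + 36\right) 75 = -44036 + \left(- \frac{4}{3} + 36\right) 75 = -44036 + \frac{104}{3} \cdot 75 = -44036 + 2600 = -41436$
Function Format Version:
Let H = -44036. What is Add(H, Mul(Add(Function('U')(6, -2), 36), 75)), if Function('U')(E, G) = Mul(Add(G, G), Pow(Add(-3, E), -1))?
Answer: -41436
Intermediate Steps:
Function('U')(E, G) = Mul(2, G, Pow(Add(-3, E), -1)) (Function('U')(E, G) = Mul(Mul(2, G), Pow(Add(-3, E), -1)) = Mul(2, G, Pow(Add(-3, E), -1)))
Add(H, Mul(Add(Function('U')(6, -2), 36), 75)) = Add(-44036, Mul(Add(Mul(2, -2, Pow(Add(-3, 6), -1)), 36), 75)) = Add(-44036, Mul(Add(Mul(2, -2, Pow(3, -1)), 36), 75)) = Add(-44036, Mul(Add(Mul(2, -2, Rational(1, 3)), 36), 75)) = Add(-44036, Mul(Add(Rational(-4, 3), 36), 75)) = Add(-44036, Mul(Rational(104, 3), 75)) = Add(-44036, 2600) = -41436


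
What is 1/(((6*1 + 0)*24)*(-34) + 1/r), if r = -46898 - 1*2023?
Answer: -48921/239517217 ≈ -0.00020425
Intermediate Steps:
r = -48921 (r = -46898 - 2023 = -48921)
1/(((6*1 + 0)*24)*(-34) + 1/r) = 1/(((6*1 + 0)*24)*(-34) + 1/(-48921)) = 1/(((6 + 0)*24)*(-34) - 1/48921) = 1/((6*24)*(-34) - 1/48921) = 1/(144*(-34) - 1/48921) = 1/(-4896 - 1/48921) = 1/(-239517217/48921) = -48921/239517217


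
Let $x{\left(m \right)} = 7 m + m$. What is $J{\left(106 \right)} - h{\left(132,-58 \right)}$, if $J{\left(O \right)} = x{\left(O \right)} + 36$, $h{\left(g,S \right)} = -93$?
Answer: $977$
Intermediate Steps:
$x{\left(m \right)} = 8 m$
$J{\left(O \right)} = 36 + 8 O$ ($J{\left(O \right)} = 8 O + 36 = 36 + 8 O$)
$J{\left(106 \right)} - h{\left(132,-58 \right)} = \left(36 + 8 \cdot 106\right) - -93 = \left(36 + 848\right) + 93 = 884 + 93 = 977$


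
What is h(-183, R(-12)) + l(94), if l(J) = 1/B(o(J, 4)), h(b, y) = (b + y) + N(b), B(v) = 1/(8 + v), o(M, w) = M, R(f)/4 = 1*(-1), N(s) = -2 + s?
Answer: -270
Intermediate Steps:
R(f) = -4 (R(f) = 4*(1*(-1)) = 4*(-1) = -4)
h(b, y) = -2 + y + 2*b (h(b, y) = (b + y) + (-2 + b) = -2 + y + 2*b)
l(J) = 8 + J (l(J) = 1/(1/(8 + J)) = 8 + J)
h(-183, R(-12)) + l(94) = (-2 - 4 + 2*(-183)) + (8 + 94) = (-2 - 4 - 366) + 102 = -372 + 102 = -270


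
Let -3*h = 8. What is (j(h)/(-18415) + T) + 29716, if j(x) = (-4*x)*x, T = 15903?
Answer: 7560665221/165735 ≈ 45619.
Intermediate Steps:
h = -8/3 (h = -⅓*8 = -8/3 ≈ -2.6667)
j(x) = -4*x²
(j(h)/(-18415) + T) + 29716 = (-4*(-8/3)²/(-18415) + 15903) + 29716 = (-4*64/9*(-1/18415) + 15903) + 29716 = (-256/9*(-1/18415) + 15903) + 29716 = (256/165735 + 15903) + 29716 = 2635683961/165735 + 29716 = 7560665221/165735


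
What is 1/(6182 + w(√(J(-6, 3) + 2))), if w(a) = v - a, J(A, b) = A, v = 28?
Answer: 3105/19282052 + I/19282052 ≈ 0.00016103 + 5.1862e-8*I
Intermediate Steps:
w(a) = 28 - a
1/(6182 + w(√(J(-6, 3) + 2))) = 1/(6182 + (28 - √(-6 + 2))) = 1/(6182 + (28 - √(-4))) = 1/(6182 + (28 - 2*I)) = 1/(6210 - 2*I) = (6210 + 2*I)/38564104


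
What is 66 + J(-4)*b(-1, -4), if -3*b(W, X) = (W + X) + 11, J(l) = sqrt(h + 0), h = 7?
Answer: 66 - 2*sqrt(7) ≈ 60.708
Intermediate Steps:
J(l) = sqrt(7) (J(l) = sqrt(7 + 0) = sqrt(7))
b(W, X) = -11/3 - W/3 - X/3 (b(W, X) = -((W + X) + 11)/3 = -(11 + W + X)/3 = -11/3 - W/3 - X/3)
66 + J(-4)*b(-1, -4) = 66 + sqrt(7)*(-11/3 - 1/3*(-1) - 1/3*(-4)) = 66 + sqrt(7)*(-11/3 + 1/3 + 4/3) = 66 + sqrt(7)*(-2) = 66 - 2*sqrt(7)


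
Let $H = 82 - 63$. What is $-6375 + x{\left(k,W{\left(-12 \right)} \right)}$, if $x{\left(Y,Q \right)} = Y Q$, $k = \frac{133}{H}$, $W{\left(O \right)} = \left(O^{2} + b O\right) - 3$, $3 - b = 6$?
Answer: $-5136$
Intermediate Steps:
$b = -3$ ($b = 3 - 6 = -3$)
$H = 19$
$W{\left(O \right)} = -3 + O^{2} - 3 O$ ($W{\left(O \right)} = \left(O^{2} - 3 O\right) - 3 = -3 + O^{2} - 3 O$)
$k = 7$ ($k = \frac{133}{19} = 133 \cdot \frac{1}{19} = 7$)
$x{\left(Y,Q \right)} = Q Y$
$-6375 + x{\left(k,W{\left(-12 \right)} \right)} = -6375 + \left(-3 + \left(-12\right)^{2} - -36\right) 7 = -6375 + \left(-3 + 144 + 36\right) 7 = -6375 + 177 \cdot 7 = -6375 + 1239 = -5136$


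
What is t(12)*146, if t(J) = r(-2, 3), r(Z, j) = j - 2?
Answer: 146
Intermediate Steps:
r(Z, j) = -2 + j
t(J) = 1 (t(J) = -2 + 3 = 1)
t(12)*146 = 1*146 = 146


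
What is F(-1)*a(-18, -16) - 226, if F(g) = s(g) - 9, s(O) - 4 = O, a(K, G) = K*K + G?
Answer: -2074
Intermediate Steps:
a(K, G) = G + K**2 (a(K, G) = K**2 + G = G + K**2)
s(O) = 4 + O
F(g) = -5 + g (F(g) = (4 + g) - 9 = -5 + g)
F(-1)*a(-18, -16) - 226 = (-5 - 1)*(-16 + (-18)**2) - 226 = -6*(-16 + 324) - 226 = -6*308 - 226 = -1848 - 226 = -2074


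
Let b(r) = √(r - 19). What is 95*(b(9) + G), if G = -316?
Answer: -30020 + 95*I*√10 ≈ -30020.0 + 300.42*I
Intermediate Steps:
b(r) = √(-19 + r)
95*(b(9) + G) = 95*(√(-19 + 9) - 316) = 95*(√(-10) - 316) = 95*(I*√10 - 316) = 95*(-316 + I*√10) = -30020 + 95*I*√10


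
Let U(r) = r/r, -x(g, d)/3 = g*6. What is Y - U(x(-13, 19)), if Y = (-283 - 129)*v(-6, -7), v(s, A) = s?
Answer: 2471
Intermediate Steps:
x(g, d) = -18*g (x(g, d) = -3*g*6 = -18*g)
Y = 2472 (Y = (-283 - 129)*(-6) = -412*(-6) = 2472)
U(r) = 1
Y - U(x(-13, 19)) = 2472 - 1*1 = 2472 - 1 = 2471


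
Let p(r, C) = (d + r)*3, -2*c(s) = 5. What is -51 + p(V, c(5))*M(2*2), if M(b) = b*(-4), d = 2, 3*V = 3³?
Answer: -579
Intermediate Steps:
V = 9 (V = (⅓)*3³ = (⅓)*27 = 9)
c(s) = -5/2 (c(s) = -½*5 = -5/2)
p(r, C) = 6 + 3*r (p(r, C) = (2 + r)*3 = 6 + 3*r)
M(b) = -4*b
-51 + p(V, c(5))*M(2*2) = -51 + (6 + 3*9)*(-8*2) = -51 + (6 + 27)*(-4*4) = -51 + 33*(-16) = -51 - 528 = -579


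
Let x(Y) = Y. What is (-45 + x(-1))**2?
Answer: 2116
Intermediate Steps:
(-45 + x(-1))**2 = (-45 - 1)**2 = (-46)**2 = 2116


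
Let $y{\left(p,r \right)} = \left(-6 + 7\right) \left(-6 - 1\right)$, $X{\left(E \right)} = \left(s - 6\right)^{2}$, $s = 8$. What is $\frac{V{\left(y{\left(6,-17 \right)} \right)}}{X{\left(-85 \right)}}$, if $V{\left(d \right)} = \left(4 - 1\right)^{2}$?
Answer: $\frac{9}{4} \approx 2.25$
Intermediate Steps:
$X{\left(E \right)} = 4$ ($X{\left(E \right)} = \left(8 - 6\right)^{2} = 2^{2} = 4$)
$y{\left(p,r \right)} = -7$ ($y{\left(p,r \right)} = 1 \left(-7\right) = -7$)
$V{\left(d \right)} = 9$ ($V{\left(d \right)} = 3^{2} = 9$)
$\frac{V{\left(y{\left(6,-17 \right)} \right)}}{X{\left(-85 \right)}} = \frac{9}{4}$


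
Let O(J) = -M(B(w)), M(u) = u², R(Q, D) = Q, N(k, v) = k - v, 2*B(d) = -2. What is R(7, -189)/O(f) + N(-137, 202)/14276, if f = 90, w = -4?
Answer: -100271/14276 ≈ -7.0237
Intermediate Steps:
B(d) = -1 (B(d) = (½)*(-2) = -1)
O(J) = -1 (O(J) = -1*(-1)² = -1*1 = -1)
R(7, -189)/O(f) + N(-137, 202)/14276 = 7/(-1) + (-137 - 1*202)/14276 = 7*(-1) + (-137 - 202)*(1/14276) = -7 - 339*1/14276 = -7 - 339/14276 = -100271/14276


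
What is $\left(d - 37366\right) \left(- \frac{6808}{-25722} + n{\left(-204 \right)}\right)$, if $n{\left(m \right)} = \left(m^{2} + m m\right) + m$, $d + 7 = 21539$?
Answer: $- \frac{5635988330336}{4287} \approx -1.3147 \cdot 10^{9}$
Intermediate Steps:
$d = 21532$ ($d = -7 + 21539 = 21532$)
$n{\left(m \right)} = m + 2 m^{2}$ ($n{\left(m \right)} = \left(m^{2} + m^{2}\right) + m = 2 m^{2} + m = m + 2 m^{2}$)
$\left(d - 37366\right) \left(- \frac{6808}{-25722} + n{\left(-204 \right)}\right) = \left(21532 - 37366\right) \left(- \frac{6808}{-25722} - 204 \left(1 + 2 \left(-204\right)\right)\right) = - 15834 \left(\left(-6808\right) \left(- \frac{1}{25722}\right) - 204 \left(1 - 408\right)\right) = - 15834 \left(\frac{3404}{12861} - -83028\right) = - 15834 \left(\frac{3404}{12861} + 83028\right) = \left(-15834\right) \frac{1067826512}{12861} = - \frac{5635988330336}{4287}$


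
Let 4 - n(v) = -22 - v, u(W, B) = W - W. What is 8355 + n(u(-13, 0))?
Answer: 8381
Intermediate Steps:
u(W, B) = 0
n(v) = 26 + v (n(v) = 4 - (-22 - v) = 4 + (22 + v) = 26 + v)
8355 + n(u(-13, 0)) = 8355 + (26 + 0) = 8355 + 26 = 8381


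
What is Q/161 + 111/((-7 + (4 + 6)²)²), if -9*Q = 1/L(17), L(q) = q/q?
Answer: 16910/1392489 ≈ 0.012144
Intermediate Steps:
L(q) = 1
Q = -⅑ (Q = -⅑/1 = -⅑*1 = -⅑ ≈ -0.11111)
Q/161 + 111/((-7 + (4 + 6)²)²) = -⅑/161 + 111/((-7 + (4 + 6)²)²) = -⅑*1/161 + 111/((-7 + 10²)²) = -1/1449 + 111/((-7 + 100)²) = -1/1449 + 111/(93²) = -1/1449 + 111/8649 = -1/1449 + 111*(1/8649) = -1/1449 + 37/2883 = 16910/1392489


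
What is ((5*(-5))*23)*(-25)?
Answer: 14375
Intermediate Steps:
((5*(-5))*23)*(-25) = -25*23*(-25) = -575*(-25) = 14375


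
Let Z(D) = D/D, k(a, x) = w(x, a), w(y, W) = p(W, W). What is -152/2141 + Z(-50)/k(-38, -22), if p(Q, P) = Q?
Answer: -7917/81358 ≈ -0.097311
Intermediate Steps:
w(y, W) = W
k(a, x) = a
Z(D) = 1
-152/2141 + Z(-50)/k(-38, -22) = -152/2141 + 1/(-38) = -152*1/2141 + 1*(-1/38) = -152/2141 - 1/38 = -7917/81358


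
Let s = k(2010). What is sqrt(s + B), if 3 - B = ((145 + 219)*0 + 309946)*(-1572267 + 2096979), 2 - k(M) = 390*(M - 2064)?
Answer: I*sqrt(162632364487) ≈ 4.0328e+5*I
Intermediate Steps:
k(M) = 804962 - 390*M (k(M) = 2 - 390*(M - 2064) = 2 - 390*(-2064 + M) = 2 - (-804960 + 390*M) = 2 + (804960 - 390*M) = 804962 - 390*M)
s = 21062 (s = 804962 - 390*2010 = 804962 - 783900 = 21062)
B = -162632385549 (B = 3 - ((145 + 219)*0 + 309946)*(-1572267 + 2096979) = 3 - (364*0 + 309946)*524712 = 3 - (0 + 309946)*524712 = 3 - 309946*524712 = 3 - 1*162632385552 = 3 - 162632385552 = -162632385549)
sqrt(s + B) = sqrt(21062 - 162632385549) = sqrt(-162632364487) = I*sqrt(162632364487)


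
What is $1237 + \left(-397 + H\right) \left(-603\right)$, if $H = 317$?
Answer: $49477$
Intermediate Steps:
$1237 + \left(-397 + H\right) \left(-603\right) = 1237 + \left(-397 + 317\right) \left(-603\right) = 1237 - -48240 = 1237 + 48240 = 49477$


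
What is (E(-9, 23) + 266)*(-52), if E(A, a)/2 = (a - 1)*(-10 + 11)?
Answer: -16120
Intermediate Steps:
E(A, a) = -2 + 2*a (E(A, a) = 2*((a - 1)*(-10 + 11)) = 2*((-1 + a)*1) = 2*(-1 + a) = -2 + 2*a)
(E(-9, 23) + 266)*(-52) = ((-2 + 2*23) + 266)*(-52) = ((-2 + 46) + 266)*(-52) = (44 + 266)*(-52) = 310*(-52) = -16120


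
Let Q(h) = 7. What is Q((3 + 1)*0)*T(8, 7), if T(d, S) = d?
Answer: 56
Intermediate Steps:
Q((3 + 1)*0)*T(8, 7) = 7*8 = 56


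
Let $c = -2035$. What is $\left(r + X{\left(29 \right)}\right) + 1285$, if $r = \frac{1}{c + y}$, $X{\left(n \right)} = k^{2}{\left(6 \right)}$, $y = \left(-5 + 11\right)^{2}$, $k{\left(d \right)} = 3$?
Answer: $\frac{2586705}{1999} \approx 1294.0$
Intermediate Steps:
$y = 36$ ($y = 6^{2} = 36$)
$X{\left(n \right)} = 9$ ($X{\left(n \right)} = 3^{2} = 9$)
$r = - \frac{1}{1999}$ ($r = \frac{1}{-2035 + 36} = \frac{1}{-1999} = - \frac{1}{1999} \approx -0.00050025$)
$\left(r + X{\left(29 \right)}\right) + 1285 = \left(- \frac{1}{1999} + 9\right) + 1285 = \frac{17990}{1999} + 1285 = \frac{2586705}{1999}$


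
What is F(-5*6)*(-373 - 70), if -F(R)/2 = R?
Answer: -26580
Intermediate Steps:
F(R) = -2*R
F(-5*6)*(-373 - 70) = (-(-10)*6)*(-373 - 70) = -2*(-30)*(-443) = 60*(-443) = -26580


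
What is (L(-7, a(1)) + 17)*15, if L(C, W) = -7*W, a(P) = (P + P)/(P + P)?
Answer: 150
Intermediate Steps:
a(P) = 1 (a(P) = (2*P)/((2*P)) = (2*P)*(1/(2*P)) = 1)
(L(-7, a(1)) + 17)*15 = (-7*1 + 17)*15 = (-7 + 17)*15 = 10*15 = 150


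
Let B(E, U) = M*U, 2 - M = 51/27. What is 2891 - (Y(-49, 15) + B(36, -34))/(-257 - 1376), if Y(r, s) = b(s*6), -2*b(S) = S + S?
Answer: 42488183/14697 ≈ 2890.9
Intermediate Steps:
b(S) = -S (b(S) = -(S + S)/2 = -S)
M = ⅑ (M = 2 - 51/27 = 2 - 1*17/9 = 2 - 17/9 = ⅑ ≈ 0.11111)
Y(r, s) = -6*s (Y(r, s) = -s*6 = -6*s)
B(E, U) = U/9
2891 - (Y(-49, 15) + B(36, -34))/(-257 - 1376) = 2891 - (-6*15 + (⅑)*(-34))/(-257 - 1376) = 2891 - (-90 - 34/9)/(-1633) = 2891 - (-844)*(-1)/(9*1633) = 2891 - 1*844/14697 = 2891 - 844/14697 = 42488183/14697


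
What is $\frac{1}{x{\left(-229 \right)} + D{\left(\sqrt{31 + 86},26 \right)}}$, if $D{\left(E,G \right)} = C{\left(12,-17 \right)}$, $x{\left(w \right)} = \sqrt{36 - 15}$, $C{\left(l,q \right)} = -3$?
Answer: $\frac{1}{4} + \frac{\sqrt{21}}{12} \approx 0.63188$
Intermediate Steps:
$x{\left(w \right)} = \sqrt{21}$
$D{\left(E,G \right)} = -3$
$\frac{1}{x{\left(-229 \right)} + D{\left(\sqrt{31 + 86},26 \right)}} = \frac{1}{\sqrt{21} - 3} = \frac{1}{-3 + \sqrt{21}}$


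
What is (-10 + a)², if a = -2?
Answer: 144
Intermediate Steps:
(-10 + a)² = (-10 - 2)² = (-12)² = 144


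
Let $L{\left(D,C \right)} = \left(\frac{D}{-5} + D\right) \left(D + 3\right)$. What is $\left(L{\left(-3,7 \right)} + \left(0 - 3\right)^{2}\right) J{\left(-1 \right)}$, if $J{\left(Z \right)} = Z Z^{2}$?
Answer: $-9$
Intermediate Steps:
$L{\left(D,C \right)} = \frac{4 D \left(3 + D\right)}{5}$ ($L{\left(D,C \right)} = \left(D \left(- \frac{1}{5}\right) + D\right) \left(3 + D\right) = \left(- \frac{D}{5} + D\right) \left(3 + D\right) = \frac{4 D}{5} \left(3 + D\right) = \frac{4 D \left(3 + D\right)}{5}$)
$J{\left(Z \right)} = Z^{3}$
$\left(L{\left(-3,7 \right)} + \left(0 - 3\right)^{2}\right) J{\left(-1 \right)} = \left(\frac{4}{5} \left(-3\right) \left(3 - 3\right) + \left(0 - 3\right)^{2}\right) \left(-1\right)^{3} = \left(\frac{4}{5} \left(-3\right) 0 + \left(-3\right)^{2}\right) \left(-1\right) = \left(0 + 9\right) \left(-1\right) = 9 \left(-1\right) = -9$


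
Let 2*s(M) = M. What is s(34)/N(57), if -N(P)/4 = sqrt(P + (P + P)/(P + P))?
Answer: -17*sqrt(58)/232 ≈ -0.55805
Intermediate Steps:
s(M) = M/2
N(P) = -4*sqrt(1 + P) (N(P) = -4*sqrt(P + (P + P)/(P + P)) = -4*sqrt(P + (2*P)/((2*P))) = -4*sqrt(P + (2*P)*(1/(2*P))) = -4*sqrt(P + 1) = -4*sqrt(1 + P))
s(34)/N(57) = ((1/2)*34)/((-4*sqrt(1 + 57))) = 17/((-4*sqrt(58))) = 17*(-sqrt(58)/232) = -17*sqrt(58)/232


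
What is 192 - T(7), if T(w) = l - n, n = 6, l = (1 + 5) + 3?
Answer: 189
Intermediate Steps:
l = 9 (l = 6 + 3 = 9)
T(w) = 3 (T(w) = 9 - 1*6 = 9 - 6 = 3)
192 - T(7) = 192 - 1*3 = 192 - 3 = 189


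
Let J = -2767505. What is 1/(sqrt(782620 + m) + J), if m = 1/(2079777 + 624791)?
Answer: -7484905462840/20714511176288006039 - 6*sqrt(159017254852888318)/20714511176288006039 ≈ -3.6145e-7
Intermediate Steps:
m = 1/2704568 ≈ 3.6974e-7
1/(sqrt(782620 + m) + J) = 1/(sqrt(782620 + 1/2704568) - 2767505) = 1/(sqrt(2116649008161/2704568) - 2767505) = 1/(3*sqrt(159017254852888318)/1352284 - 2767505) = 1/(-2767505 + 3*sqrt(159017254852888318)/1352284)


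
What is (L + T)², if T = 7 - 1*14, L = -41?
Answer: 2304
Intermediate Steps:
T = -7 (T = 7 - 14 = -7)
(L + T)² = (-41 - 7)² = (-48)² = 2304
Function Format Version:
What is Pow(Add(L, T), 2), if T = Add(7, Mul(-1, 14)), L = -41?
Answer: 2304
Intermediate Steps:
T = -7 (T = Add(7, -14) = -7)
Pow(Add(L, T), 2) = Pow(Add(-41, -7), 2) = Pow(-48, 2) = 2304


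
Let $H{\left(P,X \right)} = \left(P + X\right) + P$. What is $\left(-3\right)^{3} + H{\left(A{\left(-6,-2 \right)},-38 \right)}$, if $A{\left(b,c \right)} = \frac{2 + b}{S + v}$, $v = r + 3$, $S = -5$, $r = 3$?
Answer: $-73$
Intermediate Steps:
$v = 6$ ($v = 3 + 3 = 6$)
$A{\left(b,c \right)} = 2 + b$ ($A{\left(b,c \right)} = \frac{2 + b}{-5 + 6} = \frac{2 + b}{1} = \left(2 + b\right) 1 = 2 + b$)
$H{\left(P,X \right)} = X + 2 P$
$\left(-3\right)^{3} + H{\left(A{\left(-6,-2 \right)},-38 \right)} = \left(-3\right)^{3} - \left(38 - 2 \left(2 - 6\right)\right) = -27 + \left(-38 + 2 \left(-4\right)\right) = -27 - 46 = -73$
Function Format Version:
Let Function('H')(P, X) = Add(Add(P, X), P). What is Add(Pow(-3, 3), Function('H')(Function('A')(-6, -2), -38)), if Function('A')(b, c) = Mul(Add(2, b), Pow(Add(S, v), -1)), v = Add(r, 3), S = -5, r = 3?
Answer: -73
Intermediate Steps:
v = 6 (v = Add(3, 3) = 6)
Function('A')(b, c) = Add(2, b) (Function('A')(b, c) = Mul(Add(2, b), Pow(Add(-5, 6), -1)) = Mul(Add(2, b), Pow(1, -1)) = Mul(Add(2, b), 1) = Add(2, b))
Function('H')(P, X) = Add(X, Mul(2, P))
Add(Pow(-3, 3), Function('H')(Function('A')(-6, -2), -38)) = Add(Pow(-3, 3), Add(-38, Mul(2, Add(2, -6)))) = Add(-27, Add(-38, Mul(2, -4))) = Add(-27, Add(-38, -8)) = Add(-27, -46) = -73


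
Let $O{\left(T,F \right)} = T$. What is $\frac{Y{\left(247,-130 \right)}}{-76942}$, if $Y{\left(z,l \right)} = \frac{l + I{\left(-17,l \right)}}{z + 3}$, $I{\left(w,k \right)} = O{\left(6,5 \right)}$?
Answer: $\frac{1}{155125} \approx 6.4464 \cdot 10^{-6}$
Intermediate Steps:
$I{\left(w,k \right)} = 6$
$Y{\left(z,l \right)} = \frac{6 + l}{3 + z}$ ($Y{\left(z,l \right)} = \frac{l + 6}{z + 3} = \frac{6 + l}{3 + z}$)
$\frac{Y{\left(247,-130 \right)}}{-76942} = \frac{\frac{1}{3 + 247} \left(6 - 130\right)}{-76942} = \frac{1}{250} \left(-124\right) \left(- \frac{1}{76942}\right) = \left(- \frac{62}{125}\right) \left(- \frac{1}{76942}\right) = \frac{1}{155125}$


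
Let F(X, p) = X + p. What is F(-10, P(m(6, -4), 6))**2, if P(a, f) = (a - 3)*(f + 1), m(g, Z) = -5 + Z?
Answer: 8836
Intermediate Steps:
P(a, f) = (1 + f)*(-3 + a) (P(a, f) = (-3 + a)*(1 + f) = (1 + f)*(-3 + a))
F(-10, P(m(6, -4), 6))**2 = (-10 + (-3 + (-5 - 4) - 3*6 + (-5 - 4)*6))**2 = (-10 + (-3 - 9 - 18 - 9*6))**2 = (-10 + (-3 - 9 - 18 - 54))**2 = (-10 - 84)**2 = (-94)**2 = 8836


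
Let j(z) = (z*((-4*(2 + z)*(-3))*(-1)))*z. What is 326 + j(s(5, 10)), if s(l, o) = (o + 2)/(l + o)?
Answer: 38062/125 ≈ 304.50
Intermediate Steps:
s(l, o) = (2 + o)/(l + o)
j(z) = z²*(-24 - 12*z) (j(z) = (z*(((-8 - 4*z)*(-3))*(-1)))*z = (z*((24 + 12*z)*(-1)))*z = (z*(-24 - 12*z))*z = z²*(-24 - 12*z))
326 + j(s(5, 10)) = 326 + 12*((2 + 10)/(5 + 10))²*(-2 - (2 + 10)/(5 + 10)) = 326 + 12*(12/15)²*(-2 - 12/15) = 326 + 12*((1/15)*12)²*(-2 - 12/15) = 326 + 12*(⅘)²*(-2 - 1*⅘) = 326 + 12*(16/25)*(-2 - ⅘) = 326 + 12*(16/25)*(-14/5) = 326 - 2688/125 = 38062/125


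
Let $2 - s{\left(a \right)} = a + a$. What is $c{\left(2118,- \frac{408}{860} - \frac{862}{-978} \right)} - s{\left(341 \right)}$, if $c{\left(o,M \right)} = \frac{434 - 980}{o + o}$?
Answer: $\frac{479989}{706} \approx 679.87$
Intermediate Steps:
$s{\left(a \right)} = 2 - 2 a$ ($s{\left(a \right)} = 2 - \left(a + a\right) = 2 - 2 a$)
$c{\left(o,M \right)} = - \frac{273}{o}$ ($c{\left(o,M \right)} = - \frac{546}{2 o} = - 546 \frac{1}{2 o} = - \frac{273}{o}$)
$c{\left(2118,- \frac{408}{860} - \frac{862}{-978} \right)} - s{\left(341 \right)} = - \frac{273}{2118} - \left(2 - 682\right) = \left(-273\right) \frac{1}{2118} - \left(2 - 682\right) = - \frac{91}{706} - -680 = - \frac{91}{706} + 680 = \frac{479989}{706}$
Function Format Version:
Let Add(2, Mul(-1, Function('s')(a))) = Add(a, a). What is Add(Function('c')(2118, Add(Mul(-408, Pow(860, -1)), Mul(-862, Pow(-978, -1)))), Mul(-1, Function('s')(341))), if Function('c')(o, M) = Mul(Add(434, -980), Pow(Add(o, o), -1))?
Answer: Rational(479989, 706) ≈ 679.87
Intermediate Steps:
Function('s')(a) = Add(2, Mul(-2, a)) (Function('s')(a) = Add(2, Mul(-1, Add(a, a))) = Add(2, Mul(-1, Mul(2, a))) = Add(2, Mul(-2, a)))
Function('c')(o, M) = Mul(-273, Pow(o, -1)) (Function('c')(o, M) = Mul(-546, Pow(Mul(2, o), -1)) = Mul(-546, Mul(Rational(1, 2), Pow(o, -1))) = Mul(-273, Pow(o, -1)))
Add(Function('c')(2118, Add(Mul(-408, Pow(860, -1)), Mul(-862, Pow(-978, -1)))), Mul(-1, Function('s')(341))) = Add(Mul(-273, Pow(2118, -1)), Mul(-1, Add(2, Mul(-2, 341)))) = Add(Mul(-273, Rational(1, 2118)), Mul(-1, Add(2, -682))) = Add(Rational(-91, 706), Mul(-1, -680)) = Add(Rational(-91, 706), 680) = Rational(479989, 706)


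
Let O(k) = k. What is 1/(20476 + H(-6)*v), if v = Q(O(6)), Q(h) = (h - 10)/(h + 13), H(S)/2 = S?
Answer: 19/389092 ≈ 4.8832e-5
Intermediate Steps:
H(S) = 2*S
Q(h) = (-10 + h)/(13 + h)
v = -4/19 (v = (-10 + 6)/(13 + 6) = -4/19 ≈ -0.21053)
1/(20476 + H(-6)*v) = 1/(20476 + (2*(-6))*(-4/19)) = 1/(20476 - 12*(-4/19)) = 1/(20476 + 48/19) = 1/(389092/19) = 19/389092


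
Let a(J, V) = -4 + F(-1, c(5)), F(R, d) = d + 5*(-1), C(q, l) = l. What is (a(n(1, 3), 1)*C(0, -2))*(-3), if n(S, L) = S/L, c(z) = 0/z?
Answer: -54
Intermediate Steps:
c(z) = 0
F(R, d) = -5 + d (F(R, d) = d - 5 = -5 + d)
a(J, V) = -9 (a(J, V) = -4 + (-5 + 0) = -4 - 5 = -9)
(a(n(1, 3), 1)*C(0, -2))*(-3) = -9*(-2)*(-3) = 18*(-3) = -54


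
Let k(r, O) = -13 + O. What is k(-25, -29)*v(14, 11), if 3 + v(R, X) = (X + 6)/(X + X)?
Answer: 1029/11 ≈ 93.545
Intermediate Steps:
v(R, X) = -3 + (6 + X)/(2*X) (v(R, X) = -3 + (X + 6)/(X + X) = -3 + (6 + X)/((2*X)) = -3 + (6 + X)*(1/(2*X)) = -3 + (6 + X)/(2*X))
k(-25, -29)*v(14, 11) = (-13 - 29)*(-5/2 + 3/11) = -42*(-5/2 + 3*(1/11)) = -42*(-5/2 + 3/11) = -42*(-49/22) = 1029/11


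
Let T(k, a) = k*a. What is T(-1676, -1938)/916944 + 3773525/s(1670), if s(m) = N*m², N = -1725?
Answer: 13018843469927/3676068612300 ≈ 3.5415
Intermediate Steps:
s(m) = -1725*m²
T(k, a) = a*k
T(-1676, -1938)/916944 + 3773525/s(1670) = -1938*(-1676)/916944 + 3773525/((-1725*1670²)) = 3248088*(1/916944) + 3773525/((-1725*2788900)) = 135337/38206 + 3773525/(-4810852500) = 135337/38206 + 3773525*(-1/4810852500) = 135337/38206 - 150941/192434100 = 13018843469927/3676068612300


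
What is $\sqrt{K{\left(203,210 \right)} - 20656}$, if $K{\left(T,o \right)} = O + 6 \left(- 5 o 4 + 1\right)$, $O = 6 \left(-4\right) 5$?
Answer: $i \sqrt{45970} \approx 214.41 i$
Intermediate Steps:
$O = -120$ ($O = \left(-24\right) 5 = -120$)
$K{\left(T,o \right)} = -114 - 120 o$ ($K{\left(T,o \right)} = -120 + 6 \left(- 5 o 4 + 1\right) = -120 + 6 \left(- 20 o + 1\right) = -120 + 6 \left(1 - 20 o\right) = -120 - \left(-6 + 120 o\right) = -114 - 120 o$)
$\sqrt{K{\left(203,210 \right)} - 20656} = \sqrt{\left(-114 - 25200\right) - 20656} = \sqrt{-25314 - 20656} = \sqrt{-45970} = i \sqrt{45970}$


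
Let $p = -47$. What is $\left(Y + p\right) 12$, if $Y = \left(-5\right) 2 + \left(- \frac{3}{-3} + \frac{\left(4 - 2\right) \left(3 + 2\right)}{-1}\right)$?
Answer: $-792$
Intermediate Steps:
$Y = -19$ ($Y = -10 + \left(\left(-3\right) \left(- \frac{1}{3}\right) + 2 \cdot 5 \left(-1\right)\right) = -10 + \left(1 + 10 \left(-1\right)\right) = -10 + \left(1 - 10\right) = -10 - 9 = -19$)
$\left(Y + p\right) 12 = \left(-19 - 47\right) 12 = \left(-66\right) 12 = -792$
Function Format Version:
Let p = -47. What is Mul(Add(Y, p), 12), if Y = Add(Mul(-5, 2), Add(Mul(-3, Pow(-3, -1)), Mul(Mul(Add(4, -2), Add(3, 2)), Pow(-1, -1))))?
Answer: -792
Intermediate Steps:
Y = -19 (Y = Add(-10, Add(Mul(-3, Rational(-1, 3)), Mul(Mul(2, 5), -1))) = Add(-10, Add(1, Mul(10, -1))) = Add(-10, Add(1, -10)) = Add(-10, -9) = -19)
Mul(Add(Y, p), 12) = Mul(Add(-19, -47), 12) = Mul(-66, 12) = -792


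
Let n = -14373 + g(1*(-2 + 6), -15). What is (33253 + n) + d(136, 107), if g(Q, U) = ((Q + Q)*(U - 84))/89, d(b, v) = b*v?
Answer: 2974656/89 ≈ 33423.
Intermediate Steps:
g(Q, U) = 2*Q*(-84 + U)/89 (g(Q, U) = ((2*Q)*(-84 + U))*(1/89) = (2*Q*(-84 + U))*(1/89) = 2*Q*(-84 + U)/89)
n = -1279989/89 (n = -14373 + 2*(1*(-2 + 6))*(-84 - 15)/89 = -14373 + (2/89)*(1*4)*(-99) = -14373 + (2/89)*4*(-99) = -14373 - 792/89 = -1279989/89 ≈ -14382.)
(33253 + n) + d(136, 107) = (33253 - 1279989/89) + 136*107 = 1679528/89 + 14552 = 2974656/89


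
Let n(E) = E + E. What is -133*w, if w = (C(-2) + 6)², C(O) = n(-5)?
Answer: -2128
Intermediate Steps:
n(E) = 2*E
C(O) = -10 (C(O) = 2*(-5) = -10)
w = 16 (w = (-10 + 6)² = (-4)² = 16)
-133*w = -133*16 = -2128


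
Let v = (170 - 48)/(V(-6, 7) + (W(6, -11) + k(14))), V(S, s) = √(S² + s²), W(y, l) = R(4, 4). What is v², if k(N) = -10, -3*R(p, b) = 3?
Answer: 14884/(11 - √85)² ≈ 4695.2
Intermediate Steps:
R(p, b) = -1 (R(p, b) = -⅓*3 = -1)
W(y, l) = -1
v = 122/(-11 + √85) (v = (170 - 48)/(√((-6)² + 7²) + (-1 - 10)) = 122/(√(36 + 49) - 11) = 122/(√85 - 11) = 122/(-11 + √85) ≈ -68.522)
v² = (-671/18 - 61*√85/18)²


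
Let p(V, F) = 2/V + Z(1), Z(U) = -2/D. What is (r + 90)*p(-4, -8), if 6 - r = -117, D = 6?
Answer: -355/2 ≈ -177.50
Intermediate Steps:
r = 123 (r = 6 - 1*(-117) = 6 + 117 = 123)
Z(U) = -⅓ (Z(U) = -2/6 = -2*⅙ = -⅓)
p(V, F) = -⅓ + 2/V (p(V, F) = 2/V - ⅓ = -⅓ + 2/V)
(r + 90)*p(-4, -8) = (123 + 90)*((⅓)*(6 - 1*(-4))/(-4)) = 213*((⅓)*(-¼)*(6 + 4)) = 213*((⅓)*(-¼)*10) = 213*(-⅚) = -355/2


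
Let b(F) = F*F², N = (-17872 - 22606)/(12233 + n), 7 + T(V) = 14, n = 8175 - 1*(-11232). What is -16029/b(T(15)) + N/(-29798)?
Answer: -1079447649209/23098813640 ≈ -46.732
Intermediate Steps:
n = 19407 (n = 8175 + 11232 = 19407)
T(V) = 7 (T(V) = -7 + 14 = 7)
N = -20239/15820 (N = (-17872 - 22606)/(12233 + 19407) = -40478/31640 = -40478*1/31640 = -20239/15820 ≈ -1.2793)
b(F) = F³
-16029/b(T(15)) + N/(-29798) = -16029/(7³) - 20239/15820/(-29798) = -16029/343 - 20239/15820*(-1/29798) = -16029*1/343 + 20239/471404360 = -16029/343 + 20239/471404360 = -1079447649209/23098813640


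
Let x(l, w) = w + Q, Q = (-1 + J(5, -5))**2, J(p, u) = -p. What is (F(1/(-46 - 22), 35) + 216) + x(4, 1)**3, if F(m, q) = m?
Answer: 3459091/68 ≈ 50869.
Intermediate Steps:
Q = 36 (Q = (-1 - 1*5)**2 = (-1 - 5)**2 = (-6)**2 = 36)
x(l, w) = 36 + w (x(l, w) = w + 36 = 36 + w)
(F(1/(-46 - 22), 35) + 216) + x(4, 1)**3 = (1/(-46 - 22) + 216) + (36 + 1)**3 = (1/(-68) + 216) + 37**3 = (-1/68 + 216) + 50653 = 14687/68 + 50653 = 3459091/68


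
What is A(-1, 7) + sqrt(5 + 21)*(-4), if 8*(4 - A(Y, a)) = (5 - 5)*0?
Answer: 4 - 4*sqrt(26) ≈ -16.396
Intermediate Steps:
A(Y, a) = 4 (A(Y, a) = 4 - (5 - 5)*0/8 = 4 - 0*0 = 4 - 1/8*0 = 4 + 0 = 4)
A(-1, 7) + sqrt(5 + 21)*(-4) = 4 + sqrt(5 + 21)*(-4) = 4 + sqrt(26)*(-4) = 4 - 4*sqrt(26)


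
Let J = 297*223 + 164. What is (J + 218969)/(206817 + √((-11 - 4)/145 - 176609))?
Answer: 1711525665252/1240429994845 - 2282912*I*√2320754/1240429994845 ≈ 1.3798 - 0.0028037*I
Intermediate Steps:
J = 66395 (J = 66231 + 164 = 66395)
(J + 218969)/(206817 + √((-11 - 4)/145 - 176609)) = (66395 + 218969)/(206817 + √((-11 - 4)/145 - 176609)) = 285364/(206817 + √((1/145)*(-15) - 176609)) = 285364/(206817 + √(-3/29 - 176609)) = 285364/(206817 + √(-5121664/29)) = 285364/(206817 + 8*I*√2320754/29)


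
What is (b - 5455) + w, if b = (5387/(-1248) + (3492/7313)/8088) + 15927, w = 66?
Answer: 32398158593381/3075672288 ≈ 10534.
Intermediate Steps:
b = 48972956553413/3075672288 (b = (5387*(-1/1248) + (3492*(1/7313))*(1/8088)) + 15927 = (-5387/1248 + (3492/7313)*(1/8088)) + 15927 = (-5387/1248 + 291/4928962) + 15927 = -13275977563/3075672288 + 15927 = 48972956553413/3075672288 ≈ 15923.)
(b - 5455) + w = (48972956553413/3075672288 - 5455) + 66 = 32195164222373/3075672288 + 66 = 32398158593381/3075672288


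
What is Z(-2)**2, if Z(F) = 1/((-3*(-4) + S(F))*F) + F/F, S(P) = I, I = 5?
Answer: 1089/1156 ≈ 0.94204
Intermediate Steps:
S(P) = 5
Z(F) = 1 + 1/(17*F) (Z(F) = 1/((-3*(-4) + 5)*F) + F/F = 1/((12 + 5)*F) + 1 = 1/(17*F) + 1 = 1 + 1/(17*F))
Z(-2)**2 = ((1/17 - 2)/(-2))**2 = (-1/2*(-33/17))**2 = (33/34)**2 = 1089/1156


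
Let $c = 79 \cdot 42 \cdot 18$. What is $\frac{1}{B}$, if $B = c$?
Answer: $\frac{1}{59724} \approx 1.6744 \cdot 10^{-5}$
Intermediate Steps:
$c = 59724$ ($c = 3318 \cdot 18 = 59724$)
$B = 59724$
$\frac{1}{B} = \frac{1}{59724}$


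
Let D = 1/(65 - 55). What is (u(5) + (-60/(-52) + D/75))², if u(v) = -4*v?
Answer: 33759285169/95062500 ≈ 355.13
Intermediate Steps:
D = ⅒ (D = 1/10 = ⅒ ≈ 0.10000)
(u(5) + (-60/(-52) + D/75))² = (-4*5 + (-60/(-52) + (⅒)/75))² = (-20 + (-60*(-1/52) + (⅒)*(1/75)))² = (-20 + (15/13 + 1/750))² = (-20 + 11263/9750)² = (-183737/9750)² = 33759285169/95062500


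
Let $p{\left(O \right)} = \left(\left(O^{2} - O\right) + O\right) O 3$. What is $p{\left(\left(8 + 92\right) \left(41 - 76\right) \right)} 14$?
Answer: $-1800750000000$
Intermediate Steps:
$p{\left(O \right)} = 3 O^{3}$ ($p{\left(O \right)} = O^{2} O 3 = O^{3} \cdot 3 = 3 O^{3}$)
$p{\left(\left(8 + 92\right) \left(41 - 76\right) \right)} 14 = 3 \left(\left(8 + 92\right) \left(41 - 76\right)\right)^{3} \cdot 14 = 3 \left(100 \left(41 - 76\right)\right)^{3} \cdot 14 = 3 \left(100 \left(-35\right)\right)^{3} \cdot 14 = 3 \left(-3500\right)^{3} \cdot 14 = 3 \left(-42875000000\right) 14 = \left(-128625000000\right) 14 = -1800750000000$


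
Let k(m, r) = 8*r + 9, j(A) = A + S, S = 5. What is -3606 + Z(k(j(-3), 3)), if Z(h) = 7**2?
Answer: -3557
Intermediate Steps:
j(A) = 5 + A (j(A) = A + 5 = 5 + A)
k(m, r) = 9 + 8*r
Z(h) = 49
-3606 + Z(k(j(-3), 3)) = -3606 + 49 = -3557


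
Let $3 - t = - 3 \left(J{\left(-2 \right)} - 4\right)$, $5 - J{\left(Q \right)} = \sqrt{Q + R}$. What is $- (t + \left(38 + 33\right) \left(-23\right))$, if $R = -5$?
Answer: $1627 + 3 i \sqrt{7} \approx 1627.0 + 7.9373 i$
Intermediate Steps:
$J{\left(Q \right)} = 5 - \sqrt{-5 + Q}$ ($J{\left(Q \right)} = 5 - \sqrt{Q - 5} = 5 - \sqrt{-5 + Q}$)
$t = 6 - 3 i \sqrt{7}$ ($t = 3 - - 3 \left(\left(5 - \sqrt{-5 - 2}\right) - 4\right) = 3 - - 3 \left(\left(5 - \sqrt{-7}\right) - 4\right) = 3 - - 3 \left(\left(5 - i \sqrt{7}\right) - 4\right) = 3 - - 3 \left(1 - i \sqrt{7}\right) = 3 - \left(-3 + 3 i \sqrt{7}\right) = 3 + \left(3 - 3 i \sqrt{7}\right) = 6 - 3 i \sqrt{7} \approx 6.0 - 7.9373 i$)
$- (t + \left(38 + 33\right) \left(-23\right)) = - (\left(6 - 3 i \sqrt{7}\right) + \left(38 + 33\right) \left(-23\right)) = - (\left(6 - 3 i \sqrt{7}\right) + 71 \left(-23\right)) = - (\left(6 - 3 i \sqrt{7}\right) - 1633) = - (-1627 - 3 i \sqrt{7}) = 1627 + 3 i \sqrt{7}$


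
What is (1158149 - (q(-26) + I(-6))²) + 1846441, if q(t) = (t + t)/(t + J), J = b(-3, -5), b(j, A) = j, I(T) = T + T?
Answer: 2526772574/841 ≈ 3.0045e+6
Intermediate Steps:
I(T) = 2*T
J = -3
q(t) = 2*t/(-3 + t) (q(t) = (t + t)/(t - 3) = (2*t)/(-3 + t) = 2*t/(-3 + t))
(1158149 - (q(-26) + I(-6))²) + 1846441 = (1158149 - (2*(-26)/(-3 - 26) + 2*(-6))²) + 1846441 = (1158149 - (2*(-26)/(-29) - 12)²) + 1846441 = (1158149 - (2*(-26)*(-1/29) - 12)²) + 1846441 = (1158149 - (52/29 - 12)²) + 1846441 = (1158149 - (-296/29)²) + 1846441 = (1158149 - 1*87616/841) + 1846441 = (1158149 - 87616/841) + 1846441 = 973915693/841 + 1846441 = 2526772574/841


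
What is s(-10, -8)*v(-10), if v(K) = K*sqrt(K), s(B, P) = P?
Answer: 80*I*sqrt(10) ≈ 252.98*I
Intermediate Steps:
v(K) = K**(3/2)
s(-10, -8)*v(-10) = -(-80)*I*sqrt(10) = 80*I*sqrt(10)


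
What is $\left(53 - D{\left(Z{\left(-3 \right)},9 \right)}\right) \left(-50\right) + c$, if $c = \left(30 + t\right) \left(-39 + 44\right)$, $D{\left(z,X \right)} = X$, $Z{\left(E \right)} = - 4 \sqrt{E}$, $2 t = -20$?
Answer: $-2100$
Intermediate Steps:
$t = -10$ ($t = \frac{1}{2} \left(-20\right) = -10$)
$c = 100$ ($c = \left(30 - 10\right) \left(-39 + 44\right) = 20 \cdot 5 = 100$)
$\left(53 - D{\left(Z{\left(-3 \right)},9 \right)}\right) \left(-50\right) + c = \left(53 - 9\right) \left(-50\right) + 100 = 44 \left(-50\right) + 100 = -2200 + 100 = -2100$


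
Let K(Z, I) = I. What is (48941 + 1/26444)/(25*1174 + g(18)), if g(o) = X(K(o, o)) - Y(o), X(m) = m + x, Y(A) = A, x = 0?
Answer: 258839161/155226280 ≈ 1.6675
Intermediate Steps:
X(m) = m (X(m) = m + 0 = m)
g(o) = 0 (g(o) = o - o = 0)
(48941 + 1/26444)/(25*1174 + g(18)) = (48941 + 1/26444)/(25*1174 + 0) = (48941 + 1/26444)/(29350 + 0) = (1294195805/26444)/29350 = (1294195805/26444)*(1/29350) = 258839161/155226280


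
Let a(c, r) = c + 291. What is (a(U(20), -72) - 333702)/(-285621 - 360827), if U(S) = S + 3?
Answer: 7577/14692 ≈ 0.51572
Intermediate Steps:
U(S) = 3 + S
a(c, r) = 291 + c
(a(U(20), -72) - 333702)/(-285621 - 360827) = ((291 + (3 + 20)) - 333702)/(-285621 - 360827) = ((291 + 23) - 333702)/(-646448) = (314 - 333702)*(-1/646448) = -333388*(-1/646448) = 7577/14692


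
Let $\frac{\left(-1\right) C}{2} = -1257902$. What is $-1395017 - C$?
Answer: $-3910821$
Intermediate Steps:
$C = 2515804$ ($C = \left(-2\right) \left(-1257902\right) = 2515804$)
$-1395017 - C = -1395017 - 2515804 = -3910821$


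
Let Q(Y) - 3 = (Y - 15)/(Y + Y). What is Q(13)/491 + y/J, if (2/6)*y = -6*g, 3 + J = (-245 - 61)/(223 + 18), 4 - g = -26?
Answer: 276907574/2189369 ≈ 126.48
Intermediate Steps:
g = 30 (g = 4 - 1*(-26) = 4 + 26 = 30)
J = -1029/241 (J = -3 + (-245 - 61)/(223 + 18) = -3 - 306/241 = -1029/241 ≈ -4.2697)
Q(Y) = 3 + (-15 + Y)/(2*Y) (Q(Y) = 3 + (Y - 15)/(Y + Y) = 3 + (-15 + Y)/((2*Y)) = 3 + (-15 + Y)*(1/(2*Y)) = 3 + (-15 + Y)/(2*Y))
y = -540 (y = 3*(-6*30) = 3*(-180) = -540)
Q(13)/491 + y/J = ((1/2)*(-15 + 7*13)/13)/491 - 540/(-1029/241) = ((1/2)*(1/13)*(-15 + 91))*(1/491) - 540*(-241/1029) = ((1/2)*(1/13)*76)*(1/491) + 43380/343 = (38/13)*(1/491) + 43380/343 = 38/6383 + 43380/343 = 276907574/2189369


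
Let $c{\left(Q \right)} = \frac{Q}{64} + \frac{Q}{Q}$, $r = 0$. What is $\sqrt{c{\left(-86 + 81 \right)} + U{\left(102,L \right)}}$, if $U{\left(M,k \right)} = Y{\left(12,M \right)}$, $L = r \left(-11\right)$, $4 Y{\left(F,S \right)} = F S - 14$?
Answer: $\frac{\sqrt{19419}}{8} \approx 17.419$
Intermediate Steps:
$Y{\left(F,S \right)} = - \frac{7}{2} + \frac{F S}{4}$ ($Y{\left(F,S \right)} = \frac{F S - 14}{4} = \frac{-14 + F S}{4} = - \frac{7}{2} + \frac{F S}{4}$)
$L = 0$ ($L = 0 \left(-11\right) = 0$)
$U{\left(M,k \right)} = - \frac{7}{2} + 3 M$ ($U{\left(M,k \right)} = - \frac{7}{2} + \frac{1}{4} \cdot 12 M = - \frac{7}{2} + 3 M$)
$c{\left(Q \right)} = 1 + \frac{Q}{64}$ ($c{\left(Q \right)} = Q \frac{1}{64} + 1 = \frac{Q}{64} + 1 = 1 + \frac{Q}{64}$)
$\sqrt{c{\left(-86 + 81 \right)} + U{\left(102,L \right)}} = \sqrt{\left(1 + \frac{-86 + 81}{64}\right) + \left(- \frac{7}{2} + 3 \cdot 102\right)} = \sqrt{\left(1 + \frac{1}{64} \left(-5\right)\right) + \left(- \frac{7}{2} + 306\right)} = \sqrt{\left(1 - \frac{5}{64}\right) + \frac{605}{2}} = \sqrt{\frac{59}{64} + \frac{605}{2}} = \sqrt{\frac{19419}{64}} = \frac{\sqrt{19419}}{8}$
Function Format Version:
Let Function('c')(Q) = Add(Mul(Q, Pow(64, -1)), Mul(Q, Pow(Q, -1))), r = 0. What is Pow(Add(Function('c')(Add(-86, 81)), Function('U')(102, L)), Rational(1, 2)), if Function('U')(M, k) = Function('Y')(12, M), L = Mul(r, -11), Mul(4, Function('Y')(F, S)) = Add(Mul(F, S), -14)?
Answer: Mul(Rational(1, 8), Pow(19419, Rational(1, 2))) ≈ 17.419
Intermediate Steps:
Function('Y')(F, S) = Add(Rational(-7, 2), Mul(Rational(1, 4), F, S)) (Function('Y')(F, S) = Mul(Rational(1, 4), Add(Mul(F, S), -14)) = Mul(Rational(1, 4), Add(-14, Mul(F, S))) = Add(Rational(-7, 2), Mul(Rational(1, 4), F, S)))
L = 0 (L = Mul(0, -11) = 0)
Function('U')(M, k) = Add(Rational(-7, 2), Mul(3, M)) (Function('U')(M, k) = Add(Rational(-7, 2), Mul(Rational(1, 4), 12, M)) = Add(Rational(-7, 2), Mul(3, M)))
Function('c')(Q) = Add(1, Mul(Rational(1, 64), Q)) (Function('c')(Q) = Add(Mul(Q, Rational(1, 64)), 1) = Add(Mul(Rational(1, 64), Q), 1) = Add(1, Mul(Rational(1, 64), Q)))
Pow(Add(Function('c')(Add(-86, 81)), Function('U')(102, L)), Rational(1, 2)) = Pow(Add(Add(1, Mul(Rational(1, 64), Add(-86, 81))), Add(Rational(-7, 2), Mul(3, 102))), Rational(1, 2)) = Pow(Add(Add(1, Mul(Rational(1, 64), -5)), Add(Rational(-7, 2), 306)), Rational(1, 2)) = Pow(Add(Add(1, Rational(-5, 64)), Rational(605, 2)), Rational(1, 2)) = Pow(Add(Rational(59, 64), Rational(605, 2)), Rational(1, 2)) = Pow(Rational(19419, 64), Rational(1, 2)) = Mul(Rational(1, 8), Pow(19419, Rational(1, 2)))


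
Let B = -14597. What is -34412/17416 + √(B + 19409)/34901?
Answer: -1229/622 + 2*√1203/34901 ≈ -1.9739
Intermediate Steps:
-34412/17416 + √(B + 19409)/34901 = -34412/17416 + √(-14597 + 19409)/34901 = -34412*1/17416 + √4812*(1/34901) = -1229/622 + (2*√1203)*(1/34901) = -1229/622 + 2*√1203/34901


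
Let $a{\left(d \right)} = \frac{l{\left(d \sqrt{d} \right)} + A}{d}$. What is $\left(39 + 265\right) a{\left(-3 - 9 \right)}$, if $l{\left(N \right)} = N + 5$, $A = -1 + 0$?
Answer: $- \frac{304}{3} + 608 i \sqrt{3} \approx -101.33 + 1053.1 i$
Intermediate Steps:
$A = -1$
$l{\left(N \right)} = 5 + N$
$a{\left(d \right)} = \frac{4 + d^{\frac{3}{2}}}{d}$ ($a{\left(d \right)} = \frac{\left(5 + d \sqrt{d}\right) - 1}{d} = \frac{\left(5 + d^{\frac{3}{2}}\right) - 1}{d} = \frac{4 + d^{\frac{3}{2}}}{d}$)
$\left(39 + 265\right) a{\left(-3 - 9 \right)} = \left(39 + 265\right) \frac{4 + \left(-3 - 9\right)^{\frac{3}{2}}}{-3 - 9} = 304 \frac{4 + \left(-12\right)^{\frac{3}{2}}}{-12} = 304 \left(- \frac{4 - 24 i \sqrt{3}}{12}\right) = 304 \left(- \frac{1}{3} + 2 i \sqrt{3}\right) = - \frac{304}{3} + 608 i \sqrt{3}$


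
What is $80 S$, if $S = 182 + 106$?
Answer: $23040$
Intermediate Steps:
$S = 288$
$80 S = 80 \cdot 288 = 23040$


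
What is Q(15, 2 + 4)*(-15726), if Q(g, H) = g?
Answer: -235890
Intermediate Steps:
Q(15, 2 + 4)*(-15726) = 15*(-15726) = -235890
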